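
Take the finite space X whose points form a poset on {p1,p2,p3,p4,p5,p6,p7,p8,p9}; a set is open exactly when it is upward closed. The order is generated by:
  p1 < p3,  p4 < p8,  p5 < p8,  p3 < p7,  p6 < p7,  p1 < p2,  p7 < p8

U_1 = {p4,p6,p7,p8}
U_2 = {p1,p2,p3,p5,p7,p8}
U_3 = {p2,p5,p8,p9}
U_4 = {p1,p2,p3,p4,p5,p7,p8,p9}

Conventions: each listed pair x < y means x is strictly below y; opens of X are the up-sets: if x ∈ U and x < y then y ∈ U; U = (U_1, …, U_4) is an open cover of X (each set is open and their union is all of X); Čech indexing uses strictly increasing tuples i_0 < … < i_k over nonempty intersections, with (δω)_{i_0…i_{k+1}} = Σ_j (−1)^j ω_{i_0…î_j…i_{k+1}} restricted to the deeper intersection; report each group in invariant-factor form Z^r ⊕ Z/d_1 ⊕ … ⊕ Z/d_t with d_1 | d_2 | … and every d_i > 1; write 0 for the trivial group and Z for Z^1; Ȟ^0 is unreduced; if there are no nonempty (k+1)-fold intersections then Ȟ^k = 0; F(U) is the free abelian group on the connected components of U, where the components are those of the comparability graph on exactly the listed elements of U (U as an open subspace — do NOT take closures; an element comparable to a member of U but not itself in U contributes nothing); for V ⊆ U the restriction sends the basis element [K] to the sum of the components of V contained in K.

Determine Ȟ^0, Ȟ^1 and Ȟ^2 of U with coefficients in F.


Ȟ^0 = Z^2,  Ȟ^1 = 0,  Ȟ^2 = 0

cover nerve:
  U12={p7,p8} U13={p8} U14={p4,p7,p8} U23={p2,p5,p8} U24={p1,p2,p3,p5,p7,p8} U34={p2,p5,p8,p9}
  U123={p8} U124={p7,p8} U134={p8} U234={p2,p5,p8}
  U1234={p8}
components per intersection:
  U1: {p4,p6,p7,p8}
  U2: {p1,p2,p3,p5,p7,p8}
  U3: {p2} {p5,p8} {p9}
  U4: {p1,p2,p3,p4,p5,p7,p8} {p9}
  U12: {p7,p8}
  U13: {p8}
  U14: {p4,p7,p8}
  U23: {p2} {p5,p8}
  U24: {p1,p2,p3,p5,p7,p8}
  U34: {p2} {p5,p8} {p9}
  U123: {p8}
  U124: {p7,p8}
  U134: {p8}
  U234: {p2} {p5,p8}
  U1234: {p8}
C dims 7,9,5,1; δ0: rk 5, SNF 1^5; δ1: rk 4, SNF 1^4; δ2: rk 1, SNF 1^1
Ȟ^0: (7−5)−0=2 ⇒ Z^2
Ȟ^1: (9−4)−5=0 ⇒ 0
Ȟ^2: (5−1)−4=0 ⇒ 0


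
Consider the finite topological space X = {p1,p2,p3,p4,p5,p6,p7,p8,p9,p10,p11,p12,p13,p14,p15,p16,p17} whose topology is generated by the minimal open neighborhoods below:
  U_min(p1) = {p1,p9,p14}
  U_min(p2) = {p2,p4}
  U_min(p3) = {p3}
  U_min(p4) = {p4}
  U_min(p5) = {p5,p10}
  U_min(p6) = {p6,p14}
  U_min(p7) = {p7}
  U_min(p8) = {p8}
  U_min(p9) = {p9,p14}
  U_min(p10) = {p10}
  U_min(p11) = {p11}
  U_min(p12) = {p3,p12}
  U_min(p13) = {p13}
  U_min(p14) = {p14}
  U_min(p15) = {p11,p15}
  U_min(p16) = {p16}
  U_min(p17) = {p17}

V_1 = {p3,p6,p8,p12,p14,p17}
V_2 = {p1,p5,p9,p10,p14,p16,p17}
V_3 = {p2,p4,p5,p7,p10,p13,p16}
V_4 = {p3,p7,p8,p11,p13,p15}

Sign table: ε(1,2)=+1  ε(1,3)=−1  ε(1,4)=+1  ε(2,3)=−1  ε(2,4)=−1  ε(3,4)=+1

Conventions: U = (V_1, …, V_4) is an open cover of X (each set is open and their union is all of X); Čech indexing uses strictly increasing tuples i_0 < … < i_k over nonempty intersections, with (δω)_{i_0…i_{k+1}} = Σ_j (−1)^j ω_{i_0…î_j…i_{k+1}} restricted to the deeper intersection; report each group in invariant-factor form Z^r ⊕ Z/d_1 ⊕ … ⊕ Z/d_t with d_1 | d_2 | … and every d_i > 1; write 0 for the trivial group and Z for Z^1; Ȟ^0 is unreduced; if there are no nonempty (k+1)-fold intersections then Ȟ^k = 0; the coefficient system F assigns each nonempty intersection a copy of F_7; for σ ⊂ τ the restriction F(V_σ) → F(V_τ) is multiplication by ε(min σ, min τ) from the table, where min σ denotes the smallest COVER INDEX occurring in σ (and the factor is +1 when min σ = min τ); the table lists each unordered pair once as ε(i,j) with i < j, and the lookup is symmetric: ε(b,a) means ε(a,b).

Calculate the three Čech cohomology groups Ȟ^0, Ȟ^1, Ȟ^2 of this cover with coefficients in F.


nerve of the cover:
  V12={p14,p17} V14={p3,p8} V23={p5,p10,p16} V34={p7,p13}
C dims 4,4; δ0: rk_F7 4
Ȟ^0 = (4 − 4) − 0 = 0, so Ȟ^0 ≅ 0
Ȟ^1 = (4 − 0) − 4 = 0, so Ȟ^1 ≅ 0
Ȟ^2 = (0 − 0) − 0 = 0, so Ȟ^2 ≅ 0

Ȟ^0 = 0, Ȟ^1 = 0, Ȟ^2 = 0


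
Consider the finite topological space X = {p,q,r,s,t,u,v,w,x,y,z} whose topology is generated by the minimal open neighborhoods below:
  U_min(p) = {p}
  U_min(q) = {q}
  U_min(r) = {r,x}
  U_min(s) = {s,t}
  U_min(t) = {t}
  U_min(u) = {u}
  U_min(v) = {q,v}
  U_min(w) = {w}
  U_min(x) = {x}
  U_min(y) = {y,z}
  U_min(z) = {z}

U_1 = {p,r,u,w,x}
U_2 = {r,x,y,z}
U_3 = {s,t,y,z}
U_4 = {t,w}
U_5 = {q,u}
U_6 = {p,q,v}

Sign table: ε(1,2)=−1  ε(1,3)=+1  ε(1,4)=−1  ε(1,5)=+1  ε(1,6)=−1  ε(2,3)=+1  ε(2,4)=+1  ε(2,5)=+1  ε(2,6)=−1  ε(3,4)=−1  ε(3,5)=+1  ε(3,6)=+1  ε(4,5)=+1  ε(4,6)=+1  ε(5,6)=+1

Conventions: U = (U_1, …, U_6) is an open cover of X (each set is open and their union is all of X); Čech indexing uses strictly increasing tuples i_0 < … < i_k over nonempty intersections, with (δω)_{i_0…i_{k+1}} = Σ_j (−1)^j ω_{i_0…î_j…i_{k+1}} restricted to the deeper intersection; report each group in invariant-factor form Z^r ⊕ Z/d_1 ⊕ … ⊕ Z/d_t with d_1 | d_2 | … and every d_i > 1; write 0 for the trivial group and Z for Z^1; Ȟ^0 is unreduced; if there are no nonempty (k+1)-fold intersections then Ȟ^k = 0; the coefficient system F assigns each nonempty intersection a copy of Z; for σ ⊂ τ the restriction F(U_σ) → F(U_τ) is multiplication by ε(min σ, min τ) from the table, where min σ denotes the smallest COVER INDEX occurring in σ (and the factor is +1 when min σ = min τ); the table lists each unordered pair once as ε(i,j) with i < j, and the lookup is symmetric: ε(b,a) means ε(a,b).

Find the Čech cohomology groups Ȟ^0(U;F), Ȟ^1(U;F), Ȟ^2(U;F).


Ȟ^0 ≅ 0; Ȟ^1 ≅ Z ⊕ Z/2; Ȟ^2 ≅ 0

nerve simplices:
  U12={r,x} U14={w} U15={u} U16={p} U23={y,z} U34={t} U56={q}
C dims 6,7; δ0: rk 6, SNF 1^5·2
degree 0: 6−6−0 = 0 → Ȟ^0 ≅ 0
degree 1: 7−0−6 = 1 plus torsion [2] → Ȟ^1 ≅ Z ⊕ Z/2
degree 2: 0−0−0 = 0 → Ȟ^2 ≅ 0


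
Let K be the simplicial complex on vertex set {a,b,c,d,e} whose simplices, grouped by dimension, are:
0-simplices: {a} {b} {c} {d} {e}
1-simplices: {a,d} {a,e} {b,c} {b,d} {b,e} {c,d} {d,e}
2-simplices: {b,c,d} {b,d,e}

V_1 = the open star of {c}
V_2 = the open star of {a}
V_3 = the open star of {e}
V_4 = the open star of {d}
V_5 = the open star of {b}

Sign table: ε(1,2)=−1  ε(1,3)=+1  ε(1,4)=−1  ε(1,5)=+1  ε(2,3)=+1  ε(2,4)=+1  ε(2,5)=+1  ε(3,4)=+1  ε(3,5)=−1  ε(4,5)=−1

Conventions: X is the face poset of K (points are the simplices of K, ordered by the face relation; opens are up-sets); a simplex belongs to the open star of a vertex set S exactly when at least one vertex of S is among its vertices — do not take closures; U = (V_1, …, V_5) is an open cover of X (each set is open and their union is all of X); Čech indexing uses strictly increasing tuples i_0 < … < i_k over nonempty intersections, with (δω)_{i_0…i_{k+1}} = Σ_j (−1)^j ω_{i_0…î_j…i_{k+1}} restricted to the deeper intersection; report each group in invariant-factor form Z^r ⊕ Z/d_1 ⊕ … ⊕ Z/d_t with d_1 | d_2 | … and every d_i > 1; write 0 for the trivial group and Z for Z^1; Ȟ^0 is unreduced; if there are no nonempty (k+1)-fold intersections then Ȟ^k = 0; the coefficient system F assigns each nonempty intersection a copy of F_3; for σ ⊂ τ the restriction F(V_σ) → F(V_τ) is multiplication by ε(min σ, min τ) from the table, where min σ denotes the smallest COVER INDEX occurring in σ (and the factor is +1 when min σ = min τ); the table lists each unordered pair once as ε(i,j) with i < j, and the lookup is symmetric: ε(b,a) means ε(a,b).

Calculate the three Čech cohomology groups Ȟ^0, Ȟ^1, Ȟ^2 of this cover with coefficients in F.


Ȟ^0 = Z/3, Ȟ^1 = Z/3, Ȟ^2 = 0

nonempty intersections:
  V1={{c},{b,c},{c,d},{b,c,d}} V2={{a},{a,d},{a,e}} V3={{e},{a,e},{b,e},{d,e},{b,d,e}} V4={{d},{a,d},{b,d},{c,d},{d,e},{b,c,d},{b,d,e}} V5={{b},{b,c},{b,d},{b,e},{b,c,d},{b,d,e}}
  V14={{c,d},{b,c,d}} V15={{b,c},{b,c,d}} V23={{a,e}} V24={{a,d}} V34={{d,e},{b,d,e}} V35={{b,e},{b,d,e}} V45={{b,d},{b,c,d},{b,d,e}}
  V145={{b,c,d}} V345={{b,d,e}}
C dims 5,7,2; δ0: rk_F3 4; δ1: rk_F3 2
Ȟ^0: (5−4)−0=1 ⇒ Z/3
Ȟ^1: (7−2)−4=1 ⇒ Z/3
Ȟ^2: (2−0)−2=0 ⇒ 0


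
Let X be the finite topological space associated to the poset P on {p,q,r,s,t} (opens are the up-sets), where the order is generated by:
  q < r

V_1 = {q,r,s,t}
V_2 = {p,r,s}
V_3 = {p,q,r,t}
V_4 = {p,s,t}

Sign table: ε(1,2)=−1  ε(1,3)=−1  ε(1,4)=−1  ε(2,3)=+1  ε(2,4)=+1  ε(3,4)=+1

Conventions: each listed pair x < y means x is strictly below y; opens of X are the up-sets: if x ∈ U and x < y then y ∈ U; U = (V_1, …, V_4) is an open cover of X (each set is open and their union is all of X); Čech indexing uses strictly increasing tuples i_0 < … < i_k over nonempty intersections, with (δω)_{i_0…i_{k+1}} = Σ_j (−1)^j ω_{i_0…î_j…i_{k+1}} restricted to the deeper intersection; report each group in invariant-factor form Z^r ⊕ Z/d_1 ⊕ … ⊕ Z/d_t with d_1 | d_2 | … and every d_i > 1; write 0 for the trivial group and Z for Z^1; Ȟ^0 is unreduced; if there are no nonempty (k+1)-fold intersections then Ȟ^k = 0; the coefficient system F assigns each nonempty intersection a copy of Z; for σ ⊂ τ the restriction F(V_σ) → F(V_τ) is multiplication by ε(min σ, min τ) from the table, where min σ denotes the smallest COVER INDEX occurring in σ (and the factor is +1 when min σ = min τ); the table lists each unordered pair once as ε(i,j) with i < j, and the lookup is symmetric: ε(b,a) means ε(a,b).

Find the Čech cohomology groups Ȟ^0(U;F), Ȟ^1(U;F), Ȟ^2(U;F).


intersection data:
  V12={r,s} V13={q,r,t} V14={s,t} V23={p,r} V24={p,s} V34={p,t}
  V123={r} V124={s} V134={t} V234={p}
C dims 4,6,4; δ0: rk 3, SNF 1^3; δ1: rk 3, SNF 1^3
Ȟ^0 = (4 − 3) − 0 = 1, so Ȟ^0 ≅ Z
Ȟ^1 = (6 − 3) − 3 = 0, so Ȟ^1 ≅ 0
Ȟ^2 = (4 − 0) − 3 = 1, so Ȟ^2 ≅ Z

Ȟ^0 = Z,  Ȟ^1 = 0,  Ȟ^2 = Z


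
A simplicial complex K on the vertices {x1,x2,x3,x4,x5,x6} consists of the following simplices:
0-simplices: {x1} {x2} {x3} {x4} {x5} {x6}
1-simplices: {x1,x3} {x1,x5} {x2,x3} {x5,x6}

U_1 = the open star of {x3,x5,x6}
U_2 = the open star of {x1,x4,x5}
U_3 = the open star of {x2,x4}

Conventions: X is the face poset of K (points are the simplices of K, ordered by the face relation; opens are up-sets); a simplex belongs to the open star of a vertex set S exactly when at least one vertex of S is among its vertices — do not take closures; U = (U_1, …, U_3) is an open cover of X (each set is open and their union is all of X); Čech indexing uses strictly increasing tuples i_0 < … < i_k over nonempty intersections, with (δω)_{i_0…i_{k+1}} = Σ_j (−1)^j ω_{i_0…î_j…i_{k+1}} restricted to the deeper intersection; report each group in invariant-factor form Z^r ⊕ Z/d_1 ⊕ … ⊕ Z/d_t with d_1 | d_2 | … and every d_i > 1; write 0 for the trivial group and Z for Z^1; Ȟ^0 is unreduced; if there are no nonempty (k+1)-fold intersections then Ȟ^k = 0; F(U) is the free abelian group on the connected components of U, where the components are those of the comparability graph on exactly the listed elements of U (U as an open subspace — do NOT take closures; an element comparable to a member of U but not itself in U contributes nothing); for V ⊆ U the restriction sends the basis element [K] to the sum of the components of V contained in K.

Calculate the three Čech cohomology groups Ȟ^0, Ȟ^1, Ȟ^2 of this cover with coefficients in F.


Ȟ^0 ≅ Z^2, Ȟ^1 ≅ 0 and Ȟ^2 ≅ 0

nonempty intersections:
  U1={{x3},{x5},{x6},{x1,x3},{x1,x5},{x2,x3},{x5,x6}} U2={{x1},{x4},{x5},{x1,x3},{x1,x5},{x5,x6}} U3={{x2},{x4},{x2,x3}}
  U12={{x5},{x1,x3},{x1,x5},{x5,x6}} U13={{x2,x3}} U23={{x4}}
components per intersection:
  U1: {{x3},{x1,x3},{x2,x3}} {{x5},{x6},{x1,x5},{x5,x6}}
  U2: {{x1},{x5},{x1,x3},{x1,x5},{x5,x6}} {{x4}}
  U3: {{x2},{x2,x3}} {{x4}}
  U12: {{x5},{x1,x5},{x5,x6}} {{x1,x3}}
  U13: {{x2,x3}}
  U23: {{x4}}
C dims 6,4; δ0: rk 4, SNF 1^4
Ȟ^0: (6−4)−0=2 ⇒ Z^2
Ȟ^1: (4−0)−4=0 ⇒ 0
Ȟ^2: (0−0)−0=0 ⇒ 0


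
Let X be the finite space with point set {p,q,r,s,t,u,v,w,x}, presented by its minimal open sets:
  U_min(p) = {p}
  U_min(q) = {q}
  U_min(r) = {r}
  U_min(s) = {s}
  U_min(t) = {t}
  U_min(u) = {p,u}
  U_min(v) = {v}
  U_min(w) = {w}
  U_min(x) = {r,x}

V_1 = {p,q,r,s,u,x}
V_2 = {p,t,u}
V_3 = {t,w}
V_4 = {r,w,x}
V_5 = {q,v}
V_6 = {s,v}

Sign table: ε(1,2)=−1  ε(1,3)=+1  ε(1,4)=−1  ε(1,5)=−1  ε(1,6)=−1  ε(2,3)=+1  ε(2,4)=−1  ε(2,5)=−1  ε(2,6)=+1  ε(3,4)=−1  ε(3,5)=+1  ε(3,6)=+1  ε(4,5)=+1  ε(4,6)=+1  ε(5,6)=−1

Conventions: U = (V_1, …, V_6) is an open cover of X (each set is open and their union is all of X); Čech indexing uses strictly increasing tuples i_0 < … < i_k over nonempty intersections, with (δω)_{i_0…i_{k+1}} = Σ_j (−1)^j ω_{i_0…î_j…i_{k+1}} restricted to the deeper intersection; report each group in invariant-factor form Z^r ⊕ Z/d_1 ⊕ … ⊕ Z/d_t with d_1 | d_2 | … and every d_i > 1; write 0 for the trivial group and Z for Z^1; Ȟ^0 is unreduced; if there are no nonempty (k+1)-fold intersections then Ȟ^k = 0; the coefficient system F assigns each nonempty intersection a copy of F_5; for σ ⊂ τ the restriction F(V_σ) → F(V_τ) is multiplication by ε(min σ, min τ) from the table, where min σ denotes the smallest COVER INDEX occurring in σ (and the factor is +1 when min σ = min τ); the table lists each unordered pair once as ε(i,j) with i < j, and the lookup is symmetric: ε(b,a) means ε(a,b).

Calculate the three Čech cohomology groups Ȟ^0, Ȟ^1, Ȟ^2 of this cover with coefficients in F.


intersection data:
  V12={p,u} V14={r,x} V15={q} V16={s} V23={t} V34={w} V56={v}
C dims 6,7; δ0: rk_F5 6
Ȟ^0 = (6 − 6) − 0 = 0, so Ȟ^0 ≅ 0
Ȟ^1 = (7 − 0) − 6 = 1, so Ȟ^1 ≅ Z/5
Ȟ^2 = (0 − 0) − 0 = 0, so Ȟ^2 ≅ 0

Ȟ^0(U;F) ≅ 0; Ȟ^1(U;F) ≅ Z/5; Ȟ^2(U;F) ≅ 0


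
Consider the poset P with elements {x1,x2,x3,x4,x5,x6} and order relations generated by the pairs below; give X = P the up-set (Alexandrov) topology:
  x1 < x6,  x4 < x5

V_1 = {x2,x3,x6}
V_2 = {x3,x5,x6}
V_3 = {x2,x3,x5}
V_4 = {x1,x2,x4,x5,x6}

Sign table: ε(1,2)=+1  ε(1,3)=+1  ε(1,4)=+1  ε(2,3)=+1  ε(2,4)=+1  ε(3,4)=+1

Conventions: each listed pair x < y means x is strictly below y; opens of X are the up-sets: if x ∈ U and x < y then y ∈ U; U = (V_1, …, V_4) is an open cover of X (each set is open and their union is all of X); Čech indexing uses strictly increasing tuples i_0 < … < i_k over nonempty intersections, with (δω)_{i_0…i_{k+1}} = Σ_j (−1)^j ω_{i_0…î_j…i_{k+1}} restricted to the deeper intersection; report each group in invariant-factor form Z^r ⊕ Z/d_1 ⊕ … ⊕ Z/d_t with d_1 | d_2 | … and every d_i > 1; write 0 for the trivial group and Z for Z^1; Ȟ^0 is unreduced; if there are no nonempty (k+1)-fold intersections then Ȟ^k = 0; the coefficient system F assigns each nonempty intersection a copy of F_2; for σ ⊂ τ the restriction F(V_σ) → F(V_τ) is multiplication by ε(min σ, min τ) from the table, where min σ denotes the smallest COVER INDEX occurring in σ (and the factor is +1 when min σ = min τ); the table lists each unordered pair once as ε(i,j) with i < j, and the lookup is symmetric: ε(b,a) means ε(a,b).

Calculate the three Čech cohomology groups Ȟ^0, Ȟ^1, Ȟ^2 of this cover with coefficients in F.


nerve simplices:
  V12={x3,x6} V13={x2,x3} V14={x2,x6} V23={x3,x5} V24={x5,x6} V34={x2,x5}
  V123={x3} V124={x6} V134={x2} V234={x5}
C dims 4,6,4; δ0: rk_F2 3; δ1: rk_F2 3
degree 0: 4−3−0 = 1 → Ȟ^0 ≅ Z/2
degree 1: 6−3−3 = 0 → Ȟ^1 ≅ 0
degree 2: 4−0−3 = 1 → Ȟ^2 ≅ Z/2

Ȟ^0 = Z/2, Ȟ^1 = 0 and Ȟ^2 = Z/2


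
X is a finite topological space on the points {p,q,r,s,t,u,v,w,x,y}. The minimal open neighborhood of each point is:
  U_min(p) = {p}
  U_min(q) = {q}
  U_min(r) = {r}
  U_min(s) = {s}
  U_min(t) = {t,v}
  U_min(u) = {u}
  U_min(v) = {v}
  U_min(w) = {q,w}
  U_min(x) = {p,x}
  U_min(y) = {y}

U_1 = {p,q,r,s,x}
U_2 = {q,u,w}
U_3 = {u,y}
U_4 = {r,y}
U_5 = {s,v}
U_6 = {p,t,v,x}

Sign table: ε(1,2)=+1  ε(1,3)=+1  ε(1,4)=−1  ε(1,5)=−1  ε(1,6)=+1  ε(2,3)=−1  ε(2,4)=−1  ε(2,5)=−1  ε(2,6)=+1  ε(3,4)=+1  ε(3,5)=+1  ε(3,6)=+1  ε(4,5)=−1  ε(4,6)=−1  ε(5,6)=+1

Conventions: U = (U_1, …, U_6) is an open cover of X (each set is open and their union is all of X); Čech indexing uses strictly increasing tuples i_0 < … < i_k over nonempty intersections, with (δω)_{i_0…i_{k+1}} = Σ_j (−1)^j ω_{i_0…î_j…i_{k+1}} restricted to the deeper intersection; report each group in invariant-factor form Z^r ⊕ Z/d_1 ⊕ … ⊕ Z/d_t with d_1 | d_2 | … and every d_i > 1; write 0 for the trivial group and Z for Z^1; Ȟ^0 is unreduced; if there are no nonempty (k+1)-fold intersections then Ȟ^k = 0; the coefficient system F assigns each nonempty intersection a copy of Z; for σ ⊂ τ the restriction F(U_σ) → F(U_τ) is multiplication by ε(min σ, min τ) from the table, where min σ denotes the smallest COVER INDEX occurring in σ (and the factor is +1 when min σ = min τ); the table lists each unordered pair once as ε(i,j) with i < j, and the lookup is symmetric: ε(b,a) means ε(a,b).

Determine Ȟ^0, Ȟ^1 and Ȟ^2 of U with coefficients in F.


Ȟ^0 = 0; Ȟ^1 = Z ⊕ Z/2; Ȟ^2 = 0

intersection data:
  U12={q} U14={r} U15={s} U16={p,x} U23={u} U34={y} U56={v}
C dims 6,7; δ0: rk 6, SNF 1^5·2
Ȟ^0 = (6 − 6) − 0 = 0, so Ȟ^0 ≅ 0
Ȟ^1 = (7 − 0) − 6 = 1 plus torsion [2], so Ȟ^1 ≅ Z ⊕ Z/2
Ȟ^2 = (0 − 0) − 0 = 0, so Ȟ^2 ≅ 0


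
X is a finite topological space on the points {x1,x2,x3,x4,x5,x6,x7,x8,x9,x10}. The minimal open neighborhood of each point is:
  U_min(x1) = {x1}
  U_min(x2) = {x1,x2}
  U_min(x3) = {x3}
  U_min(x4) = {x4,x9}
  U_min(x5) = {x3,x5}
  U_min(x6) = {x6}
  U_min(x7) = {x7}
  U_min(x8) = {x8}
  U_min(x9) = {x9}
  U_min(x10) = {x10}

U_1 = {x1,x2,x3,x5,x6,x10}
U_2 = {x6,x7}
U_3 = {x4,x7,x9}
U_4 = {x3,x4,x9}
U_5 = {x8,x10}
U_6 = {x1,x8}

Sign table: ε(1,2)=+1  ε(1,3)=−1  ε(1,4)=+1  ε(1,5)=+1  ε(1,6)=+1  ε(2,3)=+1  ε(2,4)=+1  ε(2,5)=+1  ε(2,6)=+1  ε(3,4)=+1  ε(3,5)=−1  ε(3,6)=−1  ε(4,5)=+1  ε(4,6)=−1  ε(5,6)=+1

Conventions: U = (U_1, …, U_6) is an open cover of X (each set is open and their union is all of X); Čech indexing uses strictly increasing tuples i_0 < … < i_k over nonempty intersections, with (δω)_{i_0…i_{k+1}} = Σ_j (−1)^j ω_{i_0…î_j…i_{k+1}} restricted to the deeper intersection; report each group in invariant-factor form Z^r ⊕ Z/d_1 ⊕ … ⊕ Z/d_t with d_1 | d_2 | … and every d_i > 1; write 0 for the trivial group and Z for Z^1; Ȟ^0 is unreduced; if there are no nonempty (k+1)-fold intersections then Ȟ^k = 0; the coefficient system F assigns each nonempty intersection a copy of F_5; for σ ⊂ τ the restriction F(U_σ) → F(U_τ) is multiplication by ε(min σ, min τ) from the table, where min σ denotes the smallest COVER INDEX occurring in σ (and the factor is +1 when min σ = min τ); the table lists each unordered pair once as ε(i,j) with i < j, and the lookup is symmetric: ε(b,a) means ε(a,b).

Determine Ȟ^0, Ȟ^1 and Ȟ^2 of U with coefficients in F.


nerve simplices:
  U12={x6} U14={x3} U15={x10} U16={x1} U23={x7} U34={x4,x9} U56={x8}
C dims 6,7; δ0: rk_F5 5
degree 0: 6−5−0 = 1 → Ȟ^0 ≅ Z/5
degree 1: 7−0−5 = 2 → Ȟ^1 ≅ Z/5 ⊕ Z/5
degree 2: 0−0−0 = 0 → Ȟ^2 ≅ 0

Ȟ^0(U;F) ≅ Z/5,  Ȟ^1(U;F) ≅ Z/5 ⊕ Z/5,  Ȟ^2(U;F) ≅ 0


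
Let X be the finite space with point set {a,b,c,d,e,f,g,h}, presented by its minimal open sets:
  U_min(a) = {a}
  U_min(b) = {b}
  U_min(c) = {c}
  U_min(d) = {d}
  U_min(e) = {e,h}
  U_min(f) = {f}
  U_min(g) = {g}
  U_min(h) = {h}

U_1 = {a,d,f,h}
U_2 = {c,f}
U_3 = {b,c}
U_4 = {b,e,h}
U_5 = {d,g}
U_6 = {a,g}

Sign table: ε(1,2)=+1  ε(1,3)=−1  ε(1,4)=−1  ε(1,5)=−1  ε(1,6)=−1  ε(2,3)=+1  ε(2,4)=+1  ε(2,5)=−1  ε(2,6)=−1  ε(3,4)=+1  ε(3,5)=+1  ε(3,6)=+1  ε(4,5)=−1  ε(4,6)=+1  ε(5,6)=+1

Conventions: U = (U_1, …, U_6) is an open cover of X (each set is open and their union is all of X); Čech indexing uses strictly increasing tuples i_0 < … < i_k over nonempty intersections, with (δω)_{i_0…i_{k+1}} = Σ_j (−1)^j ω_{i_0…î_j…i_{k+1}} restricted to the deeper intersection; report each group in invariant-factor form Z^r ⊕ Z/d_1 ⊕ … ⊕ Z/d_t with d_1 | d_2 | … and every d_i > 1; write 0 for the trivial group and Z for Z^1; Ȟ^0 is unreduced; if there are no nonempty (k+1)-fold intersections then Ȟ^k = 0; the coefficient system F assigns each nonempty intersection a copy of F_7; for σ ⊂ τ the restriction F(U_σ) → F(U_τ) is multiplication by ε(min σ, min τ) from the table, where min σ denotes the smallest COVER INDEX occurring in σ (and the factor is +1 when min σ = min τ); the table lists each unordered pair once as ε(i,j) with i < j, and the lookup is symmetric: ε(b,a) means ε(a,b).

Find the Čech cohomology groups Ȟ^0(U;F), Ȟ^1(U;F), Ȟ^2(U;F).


cover nerve:
  U12={f} U14={h} U15={d} U16={a} U23={c} U34={b} U56={g}
C dims 6,7; δ0: rk_F7 6
Ȟ^0: (6−6)−0=0 ⇒ 0
Ȟ^1: (7−0)−6=1 ⇒ Z/7
Ȟ^2: (0−0)−0=0 ⇒ 0

Ȟ^0 = 0, Ȟ^1 = Z/7, Ȟ^2 = 0


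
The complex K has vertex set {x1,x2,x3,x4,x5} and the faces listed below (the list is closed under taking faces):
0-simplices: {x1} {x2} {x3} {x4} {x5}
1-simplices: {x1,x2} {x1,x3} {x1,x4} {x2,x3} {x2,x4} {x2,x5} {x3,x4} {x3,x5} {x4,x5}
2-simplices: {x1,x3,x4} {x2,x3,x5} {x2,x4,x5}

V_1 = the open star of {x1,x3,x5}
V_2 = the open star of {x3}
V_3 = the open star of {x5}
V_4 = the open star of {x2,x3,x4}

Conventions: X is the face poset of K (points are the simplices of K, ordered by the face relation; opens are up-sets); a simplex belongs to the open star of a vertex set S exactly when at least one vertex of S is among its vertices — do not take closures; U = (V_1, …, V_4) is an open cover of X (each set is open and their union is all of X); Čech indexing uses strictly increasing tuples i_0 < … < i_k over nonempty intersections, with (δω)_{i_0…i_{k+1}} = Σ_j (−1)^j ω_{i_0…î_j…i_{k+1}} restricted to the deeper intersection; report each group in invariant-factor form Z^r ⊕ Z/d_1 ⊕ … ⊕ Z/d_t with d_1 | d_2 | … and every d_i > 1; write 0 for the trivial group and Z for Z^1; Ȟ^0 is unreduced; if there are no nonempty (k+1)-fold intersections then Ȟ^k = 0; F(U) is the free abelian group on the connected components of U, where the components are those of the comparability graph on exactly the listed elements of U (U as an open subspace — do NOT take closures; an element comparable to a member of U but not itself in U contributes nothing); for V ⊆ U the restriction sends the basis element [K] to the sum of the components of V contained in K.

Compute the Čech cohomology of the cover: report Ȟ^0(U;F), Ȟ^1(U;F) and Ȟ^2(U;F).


Ȟ^0(U;F) ≅ Z,  Ȟ^1(U;F) ≅ Z,  Ȟ^2(U;F) ≅ 0

nonempty intersections:
  V1={{x1},{x3},{x5},{x1,x2},{x1,x3},{x1,x4},{x2,x3},{x2,x5},{x3,x4},{x3,x5},{x4,x5},{x1,x3,x4},{x2,x3,x5},{x2,x4,x5}} V2={{x3},{x1,x3},{x2,x3},{x3,x4},{x3,x5},{x1,x3,x4},{x2,x3,x5}} V3={{x5},{x2,x5},{x3,x5},{x4,x5},{x2,x3,x5},{x2,x4,x5}} V4={{x2},{x3},{x4},{x1,x2},{x1,x3},{x1,x4},{x2,x3},{x2,x4},{x2,x5},{x3,x4},{x3,x5},{x4,x5},{x1,x3,x4},{x2,x3,x5},{x2,x4,x5}}
  V12={{x3},{x1,x3},{x2,x3},{x3,x4},{x3,x5},{x1,x3,x4},{x2,x3,x5}} V13={{x5},{x2,x5},{x3,x5},{x4,x5},{x2,x3,x5},{x2,x4,x5}} V14={{x3},{x1,x2},{x1,x3},{x1,x4},{x2,x3},{x2,x5},{x3,x4},{x3,x5},{x4,x5},{x1,x3,x4},{x2,x3,x5},{x2,x4,x5}} V23={{x3,x5},{x2,x3,x5}} V24={{x3},{x1,x3},{x2,x3},{x3,x4},{x3,x5},{x1,x3,x4},{x2,x3,x5}} V34={{x2,x5},{x3,x5},{x4,x5},{x2,x3,x5},{x2,x4,x5}}
  V123={{x3,x5},{x2,x3,x5}} V124={{x3},{x1,x3},{x2,x3},{x3,x4},{x3,x5},{x1,x3,x4},{x2,x3,x5}} V134={{x2,x5},{x3,x5},{x4,x5},{x2,x3,x5},{x2,x4,x5}} V234={{x3,x5},{x2,x3,x5}}
  V1234={{x3,x5},{x2,x3,x5}}
components per intersection:
  V1: {{x1},{x3},{x5},{x1,x2},{x1,x3},{x1,x4},{x2,x3},{x2,x5},{x3,x4},{x3,x5},{x4,x5},{x1,x3,x4},{x2,x3,x5},{x2,x4,x5}}
  V2: {{x3},{x1,x3},{x2,x3},{x3,x4},{x3,x5},{x1,x3,x4},{x2,x3,x5}}
  V3: {{x5},{x2,x5},{x3,x5},{x4,x5},{x2,x3,x5},{x2,x4,x5}}
  V4: {{x2},{x3},{x4},{x1,x2},{x1,x3},{x1,x4},{x2,x3},{x2,x4},{x2,x5},{x3,x4},{x3,x5},{x4,x5},{x1,x3,x4},{x2,x3,x5},{x2,x4,x5}}
  V12: {{x3},{x1,x3},{x2,x3},{x3,x4},{x3,x5},{x1,x3,x4},{x2,x3,x5}}
  V13: {{x5},{x2,x5},{x3,x5},{x4,x5},{x2,x3,x5},{x2,x4,x5}}
  V14: {{x3},{x1,x3},{x1,x4},{x2,x3},{x2,x5},{x3,x4},{x3,x5},{x4,x5},{x1,x3,x4},{x2,x3,x5},{x2,x4,x5}} {{x1,x2}}
  V23: {{x3,x5},{x2,x3,x5}}
  V24: {{x3},{x1,x3},{x2,x3},{x3,x4},{x3,x5},{x1,x3,x4},{x2,x3,x5}}
  V34: {{x2,x5},{x3,x5},{x4,x5},{x2,x3,x5},{x2,x4,x5}}
  V123: {{x3,x5},{x2,x3,x5}}
  V124: {{x3},{x1,x3},{x2,x3},{x3,x4},{x3,x5},{x1,x3,x4},{x2,x3,x5}}
  V134: {{x2,x5},{x3,x5},{x4,x5},{x2,x3,x5},{x2,x4,x5}}
  V234: {{x3,x5},{x2,x3,x5}}
  V1234: {{x3,x5},{x2,x3,x5}}
C dims 4,7,4,1; δ0: rk 3, SNF 1^3; δ1: rk 3, SNF 1^3; δ2: rk 1, SNF 1^1
Ȟ^0: (4−3)−0=1 ⇒ Z
Ȟ^1: (7−3)−3=1 ⇒ Z
Ȟ^2: (4−1)−3=0 ⇒ 0


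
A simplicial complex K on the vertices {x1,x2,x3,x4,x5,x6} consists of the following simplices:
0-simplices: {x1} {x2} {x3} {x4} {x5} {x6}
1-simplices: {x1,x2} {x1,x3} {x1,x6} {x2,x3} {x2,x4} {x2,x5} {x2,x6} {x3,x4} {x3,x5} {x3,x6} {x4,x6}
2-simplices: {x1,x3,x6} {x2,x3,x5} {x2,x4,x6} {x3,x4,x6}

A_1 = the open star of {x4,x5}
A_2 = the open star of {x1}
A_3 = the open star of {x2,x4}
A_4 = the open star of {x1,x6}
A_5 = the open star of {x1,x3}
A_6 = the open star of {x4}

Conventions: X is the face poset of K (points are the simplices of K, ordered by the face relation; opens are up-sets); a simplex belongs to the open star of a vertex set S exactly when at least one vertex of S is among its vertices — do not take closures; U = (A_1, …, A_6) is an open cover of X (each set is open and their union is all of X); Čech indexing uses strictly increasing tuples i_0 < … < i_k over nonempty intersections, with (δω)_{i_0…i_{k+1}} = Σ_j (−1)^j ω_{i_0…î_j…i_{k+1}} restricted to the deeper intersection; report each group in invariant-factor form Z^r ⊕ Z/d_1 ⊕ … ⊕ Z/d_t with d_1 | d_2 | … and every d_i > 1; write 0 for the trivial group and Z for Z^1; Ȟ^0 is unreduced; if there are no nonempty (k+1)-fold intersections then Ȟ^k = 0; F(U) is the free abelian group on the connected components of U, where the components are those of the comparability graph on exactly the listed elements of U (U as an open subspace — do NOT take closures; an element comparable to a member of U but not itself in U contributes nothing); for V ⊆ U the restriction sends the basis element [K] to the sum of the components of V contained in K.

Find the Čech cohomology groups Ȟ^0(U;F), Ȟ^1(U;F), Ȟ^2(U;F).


Ȟ^0 ≅ Z; Ȟ^1 ≅ Z^2; Ȟ^2 ≅ 0

nonempty overlaps:
  A1={{x4},{x5},{x2,x4},{x2,x5},{x3,x4},{x3,x5},{x4,x6},{x2,x3,x5},{x2,x4,x6},{x3,x4,x6}} A2={{x1},{x1,x2},{x1,x3},{x1,x6},{x1,x3,x6}} A3={{x2},{x4},{x1,x2},{x2,x3},{x2,x4},{x2,x5},{x2,x6},{x3,x4},{x4,x6},{x2,x3,x5},{x2,x4,x6},{x3,x4,x6}} A4={{x1},{x6},{x1,x2},{x1,x3},{x1,x6},{x2,x6},{x3,x6},{x4,x6},{x1,x3,x6},{x2,x4,x6},{x3,x4,x6}} A5={{x1},{x3},{x1,x2},{x1,x3},{x1,x6},{x2,x3},{x3,x4},{x3,x5},{x3,x6},{x1,x3,x6},{x2,x3,x5},{x3,x4,x6}} A6={{x4},{x2,x4},{x3,x4},{x4,x6},{x2,x4,x6},{x3,x4,x6}}
  A13={{x4},{x2,x4},{x2,x5},{x3,x4},{x4,x6},{x2,x3,x5},{x2,x4,x6},{x3,x4,x6}} A14={{x4,x6},{x2,x4,x6},{x3,x4,x6}} A15={{x3,x4},{x3,x5},{x2,x3,x5},{x3,x4,x6}} A16={{x4},{x2,x4},{x3,x4},{x4,x6},{x2,x4,x6},{x3,x4,x6}} A23={{x1,x2}} A24={{x1},{x1,x2},{x1,x3},{x1,x6},{x1,x3,x6}} A25={{x1},{x1,x2},{x1,x3},{x1,x6},{x1,x3,x6}} A34={{x1,x2},{x2,x6},{x4,x6},{x2,x4,x6},{x3,x4,x6}} A35={{x1,x2},{x2,x3},{x3,x4},{x2,x3,x5},{x3,x4,x6}} A36={{x4},{x2,x4},{x3,x4},{x4,x6},{x2,x4,x6},{x3,x4,x6}} A45={{x1},{x1,x2},{x1,x3},{x1,x6},{x3,x6},{x1,x3,x6},{x3,x4,x6}} A46={{x4,x6},{x2,x4,x6},{x3,x4,x6}} A56={{x3,x4},{x3,x4,x6}}
  A134={{x4,x6},{x2,x4,x6},{x3,x4,x6}} A135={{x3,x4},{x2,x3,x5},{x3,x4,x6}} A136={{x4},{x2,x4},{x3,x4},{x4,x6},{x2,x4,x6},{x3,x4,x6}} A145={{x3,x4,x6}} A146={{x4,x6},{x2,x4,x6},{x3,x4,x6}} A156={{x3,x4},{x3,x4,x6}} A234={{x1,x2}} A235={{x1,x2}} A245={{x1},{x1,x2},{x1,x3},{x1,x6},{x1,x3,x6}} A345={{x1,x2},{x3,x4,x6}} A346={{x4,x6},{x2,x4,x6},{x3,x4,x6}} A356={{x3,x4},{x3,x4,x6}} A456={{x3,x4,x6}}
  A1345={{x3,x4,x6}} A1346={{x4,x6},{x2,x4,x6},{x3,x4,x6}} A1356={{x3,x4},{x3,x4,x6}} A1456={{x3,x4,x6}} A2345={{x1,x2}} A3456={{x3,x4,x6}}
  A13456={{x3,x4,x6}}
components per intersection:
  A1: {{x4},{x2,x4},{x3,x4},{x4,x6},{x2,x4,x6},{x3,x4,x6}} {{x5},{x2,x5},{x3,x5},{x2,x3,x5}}
  A2: {{x1},{x1,x2},{x1,x3},{x1,x6},{x1,x3,x6}}
  A3: {{x2},{x4},{x1,x2},{x2,x3},{x2,x4},{x2,x5},{x2,x6},{x3,x4},{x4,x6},{x2,x3,x5},{x2,x4,x6},{x3,x4,x6}}
  A4: {{x1},{x6},{x1,x2},{x1,x3},{x1,x6},{x2,x6},{x3,x6},{x4,x6},{x1,x3,x6},{x2,x4,x6},{x3,x4,x6}}
  A5: {{x1},{x3},{x1,x2},{x1,x3},{x1,x6},{x2,x3},{x3,x4},{x3,x5},{x3,x6},{x1,x3,x6},{x2,x3,x5},{x3,x4,x6}}
  A6: {{x4},{x2,x4},{x3,x4},{x4,x6},{x2,x4,x6},{x3,x4,x6}}
  A13: {{x4},{x2,x4},{x3,x4},{x4,x6},{x2,x4,x6},{x3,x4,x6}} {{x2,x5},{x2,x3,x5}}
  A14: {{x4,x6},{x2,x4,x6},{x3,x4,x6}}
  A15: {{x3,x4},{x3,x4,x6}} {{x3,x5},{x2,x3,x5}}
  A16: {{x4},{x2,x4},{x3,x4},{x4,x6},{x2,x4,x6},{x3,x4,x6}}
  A23: {{x1,x2}}
  A24: {{x1},{x1,x2},{x1,x3},{x1,x6},{x1,x3,x6}}
  A25: {{x1},{x1,x2},{x1,x3},{x1,x6},{x1,x3,x6}}
  A34: {{x1,x2}} {{x2,x6},{x4,x6},{x2,x4,x6},{x3,x4,x6}}
  A35: {{x1,x2}} {{x2,x3},{x2,x3,x5}} {{x3,x4},{x3,x4,x6}}
  A36: {{x4},{x2,x4},{x3,x4},{x4,x6},{x2,x4,x6},{x3,x4,x6}}
  A45: {{x1},{x1,x2},{x1,x3},{x1,x6},{x3,x6},{x1,x3,x6},{x3,x4,x6}}
  A46: {{x4,x6},{x2,x4,x6},{x3,x4,x6}}
  A56: {{x3,x4},{x3,x4,x6}}
  A134: {{x4,x6},{x2,x4,x6},{x3,x4,x6}}
  A135: {{x3,x4},{x3,x4,x6}} {{x2,x3,x5}}
  A136: {{x4},{x2,x4},{x3,x4},{x4,x6},{x2,x4,x6},{x3,x4,x6}}
  A145: {{x3,x4,x6}}
  A146: {{x4,x6},{x2,x4,x6},{x3,x4,x6}}
  A156: {{x3,x4},{x3,x4,x6}}
  A234: {{x1,x2}}
  A235: {{x1,x2}}
  A245: {{x1},{x1,x2},{x1,x3},{x1,x6},{x1,x3,x6}}
  A345: {{x1,x2}} {{x3,x4,x6}}
  A346: {{x4,x6},{x2,x4,x6},{x3,x4,x6}}
  A356: {{x3,x4},{x3,x4,x6}}
  A456: {{x3,x4,x6}}
  A1345: {{x3,x4,x6}}
  A1346: {{x4,x6},{x2,x4,x6},{x3,x4,x6}}
  A1356: {{x3,x4},{x3,x4,x6}}
  A1456: {{x3,x4,x6}}
  A2345: {{x1,x2}}
  A3456: {{x3,x4,x6}}
  A13456: {{x3,x4,x6}}
C dims 7,18,15,6; δ0: rk 6, SNF 1^6; δ1: rk 10, SNF 1^10; δ2: rk 5, SNF 1^5
degree 0: 7−6−0 = 1 → Ȟ^0 ≅ Z
degree 1: 18−10−6 = 2 → Ȟ^1 ≅ Z^2
degree 2: 15−5−10 = 0 → Ȟ^2 ≅ 0


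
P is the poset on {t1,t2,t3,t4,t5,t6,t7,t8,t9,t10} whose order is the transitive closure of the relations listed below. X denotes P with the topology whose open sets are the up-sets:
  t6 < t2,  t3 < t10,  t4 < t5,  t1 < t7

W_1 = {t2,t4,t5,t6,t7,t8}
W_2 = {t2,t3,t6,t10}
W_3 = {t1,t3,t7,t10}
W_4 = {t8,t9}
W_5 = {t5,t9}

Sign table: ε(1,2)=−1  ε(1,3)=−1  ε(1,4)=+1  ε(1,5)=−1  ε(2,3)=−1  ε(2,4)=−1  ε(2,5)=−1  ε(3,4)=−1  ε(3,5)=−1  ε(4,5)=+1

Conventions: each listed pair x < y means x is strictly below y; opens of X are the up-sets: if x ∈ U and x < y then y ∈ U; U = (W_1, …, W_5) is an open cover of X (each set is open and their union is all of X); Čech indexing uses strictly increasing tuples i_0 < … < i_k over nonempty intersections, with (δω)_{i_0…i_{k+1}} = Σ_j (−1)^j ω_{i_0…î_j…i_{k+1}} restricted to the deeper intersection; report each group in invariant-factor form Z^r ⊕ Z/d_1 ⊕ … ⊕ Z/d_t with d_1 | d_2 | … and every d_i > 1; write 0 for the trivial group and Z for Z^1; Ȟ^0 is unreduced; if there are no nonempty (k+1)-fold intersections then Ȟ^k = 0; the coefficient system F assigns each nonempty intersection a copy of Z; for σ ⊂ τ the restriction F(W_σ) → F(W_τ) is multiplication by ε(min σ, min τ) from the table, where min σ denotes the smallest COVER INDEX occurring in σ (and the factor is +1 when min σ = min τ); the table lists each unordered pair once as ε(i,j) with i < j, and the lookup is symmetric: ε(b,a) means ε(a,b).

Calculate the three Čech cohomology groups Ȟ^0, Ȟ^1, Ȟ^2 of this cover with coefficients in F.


Ȟ^0 = 0; Ȟ^1 = Z ⊕ Z/2; Ȟ^2 = 0

intersection data:
  W12={t2,t6} W13={t7} W14={t8} W15={t5} W23={t3,t10} W45={t9}
C dims 5,6; δ0: rk 5, SNF 1^4·2
Ȟ^0 = (5 − 5) − 0 = 0, so Ȟ^0 ≅ 0
Ȟ^1 = (6 − 0) − 5 = 1 plus torsion [2], so Ȟ^1 ≅ Z ⊕ Z/2
Ȟ^2 = (0 − 0) − 0 = 0, so Ȟ^2 ≅ 0


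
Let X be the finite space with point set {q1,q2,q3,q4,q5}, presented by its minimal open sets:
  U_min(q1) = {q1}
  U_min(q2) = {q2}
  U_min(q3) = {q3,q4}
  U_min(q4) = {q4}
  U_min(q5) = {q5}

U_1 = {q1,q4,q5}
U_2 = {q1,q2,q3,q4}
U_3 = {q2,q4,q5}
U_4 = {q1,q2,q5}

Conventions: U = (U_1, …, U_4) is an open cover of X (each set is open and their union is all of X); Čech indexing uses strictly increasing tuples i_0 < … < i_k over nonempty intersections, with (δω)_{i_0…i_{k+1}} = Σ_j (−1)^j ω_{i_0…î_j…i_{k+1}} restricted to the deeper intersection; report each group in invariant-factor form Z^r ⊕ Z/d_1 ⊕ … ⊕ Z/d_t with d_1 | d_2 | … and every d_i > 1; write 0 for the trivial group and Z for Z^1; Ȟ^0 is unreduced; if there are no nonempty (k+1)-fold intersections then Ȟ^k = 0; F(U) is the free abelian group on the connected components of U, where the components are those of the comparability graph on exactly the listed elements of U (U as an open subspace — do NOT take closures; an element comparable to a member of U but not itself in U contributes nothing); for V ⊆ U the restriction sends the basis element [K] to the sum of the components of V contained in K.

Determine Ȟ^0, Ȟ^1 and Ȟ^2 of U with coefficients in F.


nerve of the cover:
  U12={q1,q4} U13={q4,q5} U14={q1,q5} U23={q2,q4} U24={q1,q2} U34={q2,q5}
  U123={q4} U124={q1} U134={q5} U234={q2}
components per intersection:
  U1: {q1} {q4} {q5}
  U2: {q1} {q2} {q3,q4}
  U3: {q2} {q4} {q5}
  U4: {q1} {q2} {q5}
  U12: {q1} {q4}
  U13: {q4} {q5}
  U14: {q1} {q5}
  U23: {q2} {q4}
  U24: {q1} {q2}
  U34: {q2} {q5}
  U123: {q4}
  U124: {q1}
  U134: {q5}
  U234: {q2}
C dims 12,12,4; δ0: rk 8, SNF 1^8; δ1: rk 4, SNF 1^4
Ȟ^0 = (12 − 8) − 0 = 4, so Ȟ^0 ≅ Z^4
Ȟ^1 = (12 − 4) − 8 = 0, so Ȟ^1 ≅ 0
Ȟ^2 = (4 − 0) − 4 = 0, so Ȟ^2 ≅ 0

Ȟ^0 ≅ Z^4, Ȟ^1 ≅ 0 and Ȟ^2 ≅ 0


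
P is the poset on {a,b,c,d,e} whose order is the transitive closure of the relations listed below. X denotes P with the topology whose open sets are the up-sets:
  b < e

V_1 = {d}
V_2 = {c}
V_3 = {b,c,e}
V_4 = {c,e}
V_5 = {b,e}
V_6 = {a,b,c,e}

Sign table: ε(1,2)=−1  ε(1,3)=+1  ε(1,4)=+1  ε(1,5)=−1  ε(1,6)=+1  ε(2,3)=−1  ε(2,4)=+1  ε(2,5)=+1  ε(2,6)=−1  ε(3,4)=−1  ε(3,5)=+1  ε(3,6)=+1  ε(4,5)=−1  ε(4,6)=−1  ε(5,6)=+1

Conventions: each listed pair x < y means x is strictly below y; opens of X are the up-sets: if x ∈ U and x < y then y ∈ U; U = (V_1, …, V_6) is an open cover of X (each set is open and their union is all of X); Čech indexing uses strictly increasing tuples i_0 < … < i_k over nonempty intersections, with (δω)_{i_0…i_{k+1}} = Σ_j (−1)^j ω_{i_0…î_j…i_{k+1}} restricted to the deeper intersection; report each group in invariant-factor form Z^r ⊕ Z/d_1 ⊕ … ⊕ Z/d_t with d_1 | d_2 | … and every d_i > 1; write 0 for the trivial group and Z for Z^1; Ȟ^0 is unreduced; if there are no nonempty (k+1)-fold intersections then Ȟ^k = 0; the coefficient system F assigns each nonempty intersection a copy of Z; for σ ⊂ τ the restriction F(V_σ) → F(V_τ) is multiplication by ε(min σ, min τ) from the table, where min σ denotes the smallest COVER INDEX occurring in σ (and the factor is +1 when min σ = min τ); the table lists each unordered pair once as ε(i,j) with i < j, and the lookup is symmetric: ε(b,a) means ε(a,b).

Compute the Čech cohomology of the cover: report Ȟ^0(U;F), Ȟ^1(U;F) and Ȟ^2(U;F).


nonempty intersections:
  V23={c} V24={c} V26={c} V34={c,e} V35={b,e} V36={b,c,e} V45={e} V46={c,e} V56={b,e}
  V234={c} V236={c} V246={c} V345={e} V346={c,e} V356={b,e} V456={e}
  V2346={c} V3456={e}
C dims 6,9,7,2; δ0: rk 4, SNF 1^4; δ1: rk 5, SNF 1^5; δ2: rk 2, SNF 1^2
Ȟ^0: (6−4)−0=2 ⇒ Z^2
Ȟ^1: (9−5)−4=0 ⇒ 0
Ȟ^2: (7−2)−5=0 ⇒ 0

Ȟ^0(U;F) ≅ Z^2,  Ȟ^1(U;F) ≅ 0,  Ȟ^2(U;F) ≅ 0


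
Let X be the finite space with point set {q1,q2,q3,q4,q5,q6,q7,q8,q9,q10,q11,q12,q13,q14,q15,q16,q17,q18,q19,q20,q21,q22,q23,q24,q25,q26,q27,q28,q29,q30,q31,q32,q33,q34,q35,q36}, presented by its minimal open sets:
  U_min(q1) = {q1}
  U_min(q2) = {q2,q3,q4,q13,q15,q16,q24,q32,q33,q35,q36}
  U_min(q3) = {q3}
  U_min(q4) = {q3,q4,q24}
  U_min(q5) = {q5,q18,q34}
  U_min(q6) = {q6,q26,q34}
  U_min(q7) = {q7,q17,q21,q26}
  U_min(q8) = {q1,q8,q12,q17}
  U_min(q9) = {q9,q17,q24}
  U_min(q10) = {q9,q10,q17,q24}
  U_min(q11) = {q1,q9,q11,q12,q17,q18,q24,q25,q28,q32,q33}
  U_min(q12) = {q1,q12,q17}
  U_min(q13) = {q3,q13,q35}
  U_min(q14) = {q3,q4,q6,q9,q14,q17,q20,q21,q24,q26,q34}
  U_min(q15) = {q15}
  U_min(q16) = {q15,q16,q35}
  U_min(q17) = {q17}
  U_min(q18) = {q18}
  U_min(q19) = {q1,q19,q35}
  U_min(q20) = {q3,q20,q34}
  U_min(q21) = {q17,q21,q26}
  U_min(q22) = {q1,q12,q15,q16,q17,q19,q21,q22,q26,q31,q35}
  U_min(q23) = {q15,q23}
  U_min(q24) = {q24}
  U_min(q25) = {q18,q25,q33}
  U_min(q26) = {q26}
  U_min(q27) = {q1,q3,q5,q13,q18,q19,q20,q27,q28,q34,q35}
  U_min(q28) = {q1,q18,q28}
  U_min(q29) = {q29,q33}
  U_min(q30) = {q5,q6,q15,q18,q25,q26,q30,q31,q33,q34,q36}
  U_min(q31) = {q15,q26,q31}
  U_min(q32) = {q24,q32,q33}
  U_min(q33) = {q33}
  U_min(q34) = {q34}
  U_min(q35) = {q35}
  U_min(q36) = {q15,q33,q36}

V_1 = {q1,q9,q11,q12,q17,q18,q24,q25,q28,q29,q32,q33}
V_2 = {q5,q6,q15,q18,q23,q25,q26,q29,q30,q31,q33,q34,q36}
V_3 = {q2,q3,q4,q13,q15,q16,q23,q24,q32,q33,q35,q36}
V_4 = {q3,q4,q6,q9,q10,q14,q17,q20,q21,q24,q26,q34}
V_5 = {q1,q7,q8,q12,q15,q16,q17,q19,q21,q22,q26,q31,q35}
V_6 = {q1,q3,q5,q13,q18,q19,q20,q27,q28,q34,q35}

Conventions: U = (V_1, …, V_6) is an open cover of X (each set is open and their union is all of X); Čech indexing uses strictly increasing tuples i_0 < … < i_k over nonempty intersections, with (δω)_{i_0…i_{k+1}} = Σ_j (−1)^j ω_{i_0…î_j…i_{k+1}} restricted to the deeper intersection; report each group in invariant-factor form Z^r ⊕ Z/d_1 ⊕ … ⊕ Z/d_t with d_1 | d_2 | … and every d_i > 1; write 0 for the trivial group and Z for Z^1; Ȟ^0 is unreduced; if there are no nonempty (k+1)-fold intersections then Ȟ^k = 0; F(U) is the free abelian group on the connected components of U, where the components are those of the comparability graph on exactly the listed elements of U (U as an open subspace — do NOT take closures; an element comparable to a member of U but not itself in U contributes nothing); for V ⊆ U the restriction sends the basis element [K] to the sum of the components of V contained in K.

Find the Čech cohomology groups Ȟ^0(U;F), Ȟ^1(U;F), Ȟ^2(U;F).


Ȟ^0 ≅ Z,  Ȟ^1 ≅ 0,  Ȟ^2 ≅ Z/2

cover nerve:
  V12={q18,q25,q29,q33} V13={q24,q32,q33} V14={q9,q17,q24} V15={q1,q12,q17} V16={q1,q18,q28} V23={q15,q23,q33,q36} V24={q6,q26,q34} V25={q15,q26,q31} V26={q5,q18,q34} V34={q3,q4,q24} V35={q15,q16,q35} V36={q3,q13,q35} V45={q17,q21,q26} V46={q3,q20,q34} V56={q1,q19,q35}
  V123={q33} V126={q18} V134={q24} V145={q17} V156={q1} V235={q15} V245={q26} V246={q34} V346={q3} V356={q35}
components per intersection:
  V1: {q1,q9,q11,q12,q17,q18,q24,q25,q28,q29,q32,q33}
  V2: {q5,q6,q15,q18,q23,q25,q26,q29,q30,q31,q33,q34,q36}
  V3: {q2,q3,q4,q13,q15,q16,q23,q24,q32,q33,q35,q36}
  V4: {q3,q4,q6,q9,q10,q14,q17,q20,q21,q24,q26,q34}
  V5: {q1,q7,q8,q12,q15,q16,q17,q19,q21,q22,q26,q31,q35}
  V6: {q1,q3,q5,q13,q18,q19,q20,q27,q28,q34,q35}
  V12: {q18,q25,q29,q33}
  V13: {q24,q32,q33}
  V14: {q9,q17,q24}
  V15: {q1,q12,q17}
  V16: {q1,q18,q28}
  V23: {q15,q23,q33,q36}
  V24: {q6,q26,q34}
  V25: {q15,q26,q31}
  V26: {q5,q18,q34}
  V34: {q3,q4,q24}
  V35: {q15,q16,q35}
  V36: {q3,q13,q35}
  V45: {q17,q21,q26}
  V46: {q3,q20,q34}
  V56: {q1,q19,q35}
  V123: {q33}
  V126: {q18}
  V134: {q24}
  V145: {q17}
  V156: {q1}
  V235: {q15}
  V245: {q26}
  V246: {q34}
  V346: {q3}
  V356: {q35}
C dims 6,15,10; δ0: rk 5, SNF 1^5; δ1: rk 10, SNF 1^9·2
Ȟ^0: (6−5)−0=1 ⇒ Z
Ȟ^1: (15−10)−5=0 ⇒ 0
Ȟ^2: (10−0)−10=0 plus torsion [2] ⇒ Z/2
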